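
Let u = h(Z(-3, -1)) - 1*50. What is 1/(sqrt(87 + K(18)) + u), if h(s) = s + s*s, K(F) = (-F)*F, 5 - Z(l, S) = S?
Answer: -8/301 - I*sqrt(237)/301 ≈ -0.026578 - 0.051146*I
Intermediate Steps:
Z(l, S) = 5 - S
K(F) = -F**2
h(s) = s + s**2
u = -8 (u = (5 - 1*(-1))*(1 + (5 - 1*(-1))) - 1*50 = (5 + 1)*(1 + (5 + 1)) - 50 = 6*(1 + 6) - 50 = 6*7 - 50 = 42 - 50 = -8)
1/(sqrt(87 + K(18)) + u) = 1/(sqrt(87 - 1*18**2) - 8) = 1/(sqrt(87 - 1*324) - 8) = 1/(sqrt(87 - 324) - 8) = 1/(sqrt(-237) - 8) = 1/(I*sqrt(237) - 8) = 1/(-8 + I*sqrt(237))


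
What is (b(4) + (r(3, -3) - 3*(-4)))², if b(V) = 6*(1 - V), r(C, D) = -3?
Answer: 81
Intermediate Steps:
b(V) = 6 - 6*V
(b(4) + (r(3, -3) - 3*(-4)))² = ((6 - 6*4) + (-3 - 3*(-4)))² = ((6 - 24) + (-3 + 12))² = (-18 + 9)² = (-9)² = 81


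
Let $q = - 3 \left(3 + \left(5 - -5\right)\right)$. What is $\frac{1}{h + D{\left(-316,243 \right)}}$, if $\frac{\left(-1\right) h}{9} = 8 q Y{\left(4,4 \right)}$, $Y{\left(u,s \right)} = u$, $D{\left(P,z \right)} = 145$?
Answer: $\frac{1}{11377} \approx 8.7897 \cdot 10^{-5}$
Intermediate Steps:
$q = -39$ ($q = - 3 \left(3 + \left(5 + 5\right)\right) = - 3 \left(3 + 10\right) = \left(-3\right) 13 = -39$)
$h = 11232$ ($h = - 9 \cdot 8 \left(-39\right) 4 = - 9 \left(\left(-312\right) 4\right) = \left(-9\right) \left(-1248\right) = 11232$)
$\frac{1}{h + D{\left(-316,243 \right)}} = \frac{1}{11232 + 145} = \frac{1}{11377}$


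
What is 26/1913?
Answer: 26/1913 ≈ 0.013591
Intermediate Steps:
26/1913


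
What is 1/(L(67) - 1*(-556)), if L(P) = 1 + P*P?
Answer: 1/5046 ≈ 0.00019818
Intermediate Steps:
L(P) = 1 + P²
1/(L(67) - 1*(-556)) = 1/((1 + 67²) - 1*(-556)) = 1/((1 + 4489) + 556) = 1/(4490 + 556) = 1/5046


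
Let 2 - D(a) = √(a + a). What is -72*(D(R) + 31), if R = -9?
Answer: -2376 + 216*I*√2 ≈ -2376.0 + 305.47*I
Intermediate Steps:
D(a) = 2 - √2*√a (D(a) = 2 - √(a + a) = 2 - √(2*a) = 2 - √2*√a)
-72*(D(R) + 31) = -72*((2 - √2*√(-9)) + 31) = -72*((2 - √2*3*I) + 31) = -72*((2 - 3*I*√2) + 31) = -72*(33 - 3*I*√2) = -2376 + 216*I*√2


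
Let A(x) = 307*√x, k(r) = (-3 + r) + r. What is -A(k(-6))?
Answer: -307*I*√15 ≈ -1189.0*I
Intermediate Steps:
k(r) = -3 + 2*r
-A(k(-6)) = -307*√(-3 + 2*(-6)) = -307*√(-3 - 12) = -307*√(-15) = -307*I*√15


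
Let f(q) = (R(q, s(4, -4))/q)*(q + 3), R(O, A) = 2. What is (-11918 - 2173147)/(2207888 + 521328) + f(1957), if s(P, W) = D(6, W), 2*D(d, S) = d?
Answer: 6422354515/5341075712 ≈ 1.2024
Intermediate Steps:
D(d, S) = d/2
s(P, W) = 3 (s(P, W) = (½)*6 = 3)
f(q) = 2*(3 + q)/q (f(q) = (2/q)*(q + 3) = (2/q)*(3 + q) = 2*(3 + q)/q)
(-11918 - 2173147)/(2207888 + 521328) + f(1957) = (-11918 - 2173147)/(2207888 + 521328) + (2 + 6/1957) = -2185065/2729216 + (2 + 6*(1/1957)) = -2185065*1/2729216 + (2 + 6/1957) = -2185065/2729216 + 3920/1957 = 6422354515/5341075712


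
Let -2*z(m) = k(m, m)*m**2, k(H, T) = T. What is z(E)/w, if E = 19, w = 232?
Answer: -6859/464 ≈ -14.782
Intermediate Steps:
z(m) = -m**3/2 (z(m) = -m*m**2/2 = -m**3/2)
z(E)/w = -1/2*19**3/232 = -1/2*6859*(1/232) = -6859/2*1/232 = -6859/464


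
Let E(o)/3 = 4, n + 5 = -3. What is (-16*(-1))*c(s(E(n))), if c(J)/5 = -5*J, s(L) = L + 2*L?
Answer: -14400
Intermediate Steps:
n = -8 (n = -5 - 3 = -8)
E(o) = 12 (E(o) = 3*4 = 12)
s(L) = 3*L
c(J) = -25*J (c(J) = 5*(-5*J) = -25*J)
(-16*(-1))*c(s(E(n))) = (-16*(-1))*(-75*12) = 16*(-25*36) = 16*(-900) = -14400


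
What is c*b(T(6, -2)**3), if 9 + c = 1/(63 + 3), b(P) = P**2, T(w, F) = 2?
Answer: -18976/33 ≈ -575.03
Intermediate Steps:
c = -593/66 (c = -9 + 1/(63 + 3) = -9 + 1/66 = -593/66 ≈ -8.9848)
c*b(T(6, -2)**3) = -593*(2**3)**2/66 = -593/66*8**2 = -593/66*64 = -18976/33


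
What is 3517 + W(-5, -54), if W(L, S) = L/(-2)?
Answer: 7039/2 ≈ 3519.5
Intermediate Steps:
W(L, S) = -L/2 (W(L, S) = L*(-½) = -L/2)
3517 + W(-5, -54) = 3517 - ½*(-5) = 3517 + 5/2 = 7039/2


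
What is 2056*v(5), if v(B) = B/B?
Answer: 2056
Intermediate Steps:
v(B) = 1
2056*v(5) = 2056*1 = 2056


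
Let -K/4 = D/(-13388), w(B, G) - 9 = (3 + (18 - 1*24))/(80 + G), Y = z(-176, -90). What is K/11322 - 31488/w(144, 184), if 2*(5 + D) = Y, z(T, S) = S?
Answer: -52502092924223/14987367297 ≈ -3503.1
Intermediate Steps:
Y = -90
D = -50 (D = -5 + (½)*(-90) = -5 - 45 = -50)
w(B, G) = 9 - 3/(80 + G) (w(B, G) = 9 + (3 + (18 - 1*24))/(80 + G) = 9 + (3 + (18 - 24))/(80 + G) = 9 + (3 - 6)/(80 + G) = 9 - 3/(80 + G))
K = -50/3347 (K = -(-200)/(-13388) = -(-200)*(-1)/13388 = -4*25/6694 = -50/3347 ≈ -0.014939)
K/11322 - 31488/w(144, 184) = -50/3347/11322 - 31488*(80 + 184)/(3*(239 + 3*184)) = -50/3347*1/11322 - 31488*88/(239 + 552) = -25/18947367 - 31488/(3*(1/264)*791) = -25/18947367 - 31488/791/88 = -25/18947367 - 31488*88/791 = -25/18947367 - 2770944/791 = -52502092924223/14987367297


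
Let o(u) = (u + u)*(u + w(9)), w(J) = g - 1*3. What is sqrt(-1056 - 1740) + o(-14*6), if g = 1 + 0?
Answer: 14448 + 2*I*sqrt(699) ≈ 14448.0 + 52.877*I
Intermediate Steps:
g = 1
w(J) = -2 (w(J) = 1 - 1*3 = 1 - 3 = -2)
o(u) = 2*u*(-2 + u) (o(u) = (u + u)*(u - 2) = (2*u)*(-2 + u) = 2*u*(-2 + u))
sqrt(-1056 - 1740) + o(-14*6) = sqrt(-1056 - 1740) + 2*(-14*6)*(-2 - 14*6) = sqrt(-2796) + 2*(-84)*(-2 - 84) = 2*I*sqrt(699) + 2*(-84)*(-86) = 2*I*sqrt(699) + 14448 = 14448 + 2*I*sqrt(699)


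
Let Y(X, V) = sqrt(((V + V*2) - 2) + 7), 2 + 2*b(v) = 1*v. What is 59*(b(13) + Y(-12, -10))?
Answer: 649/2 + 295*I ≈ 324.5 + 295.0*I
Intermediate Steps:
b(v) = -1 + v/2 (b(v) = -1 + (1*v)/2 = -1 + v/2)
Y(X, V) = sqrt(5 + 3*V) (Y(X, V) = sqrt(((V + 2*V) - 2) + 7) = sqrt((3*V - 2) + 7) = sqrt((-2 + 3*V) + 7) = sqrt(5 + 3*V))
59*(b(13) + Y(-12, -10)) = 59*((-1 + (1/2)*13) + sqrt(5 + 3*(-10))) = 59*((-1 + 13/2) + sqrt(5 - 30)) = 59*(11/2 + sqrt(-25)) = 59*(11/2 + 5*I) = 649/2 + 295*I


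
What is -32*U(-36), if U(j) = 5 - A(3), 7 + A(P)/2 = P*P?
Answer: -32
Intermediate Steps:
A(P) = -14 + 2*P² (A(P) = -14 + 2*(P*P) = -14 + 2*P²)
U(j) = 1 (U(j) = 5 - (-14 + 2*3²) = 5 - (-14 + 2*9) = 5 - (-14 + 18) = 5 - 1*4 = 5 - 4 = 1)
-32*U(-36) = -32*1 = -32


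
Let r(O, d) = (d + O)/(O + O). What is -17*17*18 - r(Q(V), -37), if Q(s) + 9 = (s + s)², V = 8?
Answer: -1284999/247 ≈ -5202.4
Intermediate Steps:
Q(s) = -9 + 4*s² (Q(s) = -9 + (s + s)² = -9 + (2*s)² = -9 + 4*s²)
r(O, d) = (O + d)/(2*O) (r(O, d) = (O + d)/((2*O)) = (O + d)*(1/(2*O)) = (O + d)/(2*O))
-17*17*18 - r(Q(V), -37) = -17*17*18 - ((-9 + 4*8²) - 37)/(2*(-9 + 4*8²)) = -289*18 - ((-9 + 4*64) - 37)/(2*(-9 + 4*64)) = -5202 - ((-9 + 256) - 37)/(2*(-9 + 256)) = -5202 - (247 - 37)/(2*247) = -5202 - 210/(2*247) = -5202 - 1*105/247 = -5202 - 105/247 = -1284999/247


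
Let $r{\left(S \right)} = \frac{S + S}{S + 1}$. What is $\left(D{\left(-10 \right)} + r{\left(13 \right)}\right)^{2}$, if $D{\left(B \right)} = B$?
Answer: $\frac{3249}{49} \approx 66.306$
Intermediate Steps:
$r{\left(S \right)} = \frac{2 S}{1 + S}$
$\left(D{\left(-10 \right)} + r{\left(13 \right)}\right)^{2} = \left(-10 + 2 \cdot 13 \frac{1}{1 + 13}\right)^{2} = \left(-10 + 2 \cdot 13 \cdot \frac{1}{14}\right)^{2} = \left(-10 + \frac{13}{7}\right)^{2} = \left(- \frac{57}{7}\right)^{2} = \frac{3249}{49}$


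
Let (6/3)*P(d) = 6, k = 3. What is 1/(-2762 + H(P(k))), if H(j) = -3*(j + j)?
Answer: -1/2780 ≈ -0.00035971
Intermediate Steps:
P(d) = 3 (P(d) = (1/2)*6 = 3)
H(j) = -6*j
1/(-2762 + H(P(k))) = 1/(-2762 - 6*3) = 1/(-2762 - 18) = 1/(-2780) = -1/2780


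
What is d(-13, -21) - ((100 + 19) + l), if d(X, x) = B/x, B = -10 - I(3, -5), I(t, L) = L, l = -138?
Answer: 404/21 ≈ 19.238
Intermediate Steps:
B = -5 (B = -10 - 1*(-5) = -10 + 5 = -5)
d(X, x) = -5/x
d(-13, -21) - ((100 + 19) + l) = -5/(-21) - ((100 + 19) - 138) = -5*(-1/21) - (119 - 138) = 5/21 - 1*(-19) = 5/21 + 19 = 404/21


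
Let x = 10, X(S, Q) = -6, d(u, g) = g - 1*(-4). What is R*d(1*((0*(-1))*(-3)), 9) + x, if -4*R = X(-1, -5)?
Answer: 59/2 ≈ 29.500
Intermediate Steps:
d(u, g) = 4 + g (d(u, g) = g + 4 = 4 + g)
R = 3/2 (R = -¼*(-6) = 3/2 ≈ 1.5000)
R*d(1*((0*(-1))*(-3)), 9) + x = 3*(4 + 9)/2 + 10 = (3/2)*13 + 10 = 39/2 + 10 = 59/2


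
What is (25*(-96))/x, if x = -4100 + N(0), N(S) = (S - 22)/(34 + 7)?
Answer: 49200/84061 ≈ 0.58529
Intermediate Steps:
N(S) = -22/41 + S/41 (N(S) = (-22 + S)/41 = (-22 + S)*(1/41) = -22/41 + S/41)
x = -168122/41 (x = -4100 + (-22/41 + (1/41)*0) = -4100 + (-22/41 + 0) = -4100 - 22/41 = -168122/41 ≈ -4100.5)
(25*(-96))/x = (25*(-96))/(-168122/41) = -2400*(-41/168122) = 49200/84061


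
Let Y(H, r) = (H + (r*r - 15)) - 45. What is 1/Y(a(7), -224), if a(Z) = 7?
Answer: 1/50123 ≈ 1.9951e-5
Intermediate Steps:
Y(H, r) = -60 + H + r**2 (Y(H, r) = (H + (r**2 - 15)) - 45 = (H + (-15 + r**2)) - 45 = (-15 + H + r**2) - 45 = -60 + H + r**2)
1/Y(a(7), -224) = 1/(-60 + 7 + (-224)**2) = 1/(-60 + 7 + 50176) = 1/50123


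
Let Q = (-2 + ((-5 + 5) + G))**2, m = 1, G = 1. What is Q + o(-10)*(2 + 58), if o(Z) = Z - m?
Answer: -659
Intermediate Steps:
o(Z) = -1 + Z (o(Z) = Z - 1*1 = Z - 1 = -1 + Z)
Q = 1 (Q = (-2 + ((-5 + 5) + 1))**2 = (-2 + (0 + 1))**2 = (-2 + 1)**2 = (-1)**2 = 1)
Q + o(-10)*(2 + 58) = 1 + (-1 - 10)*(2 + 58) = 1 - 11*60 = 1 - 660 = -659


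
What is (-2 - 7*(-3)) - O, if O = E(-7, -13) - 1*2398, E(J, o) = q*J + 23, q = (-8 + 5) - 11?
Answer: 2296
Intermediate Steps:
q = -14 (q = -3 - 11 = -14)
E(J, o) = 23 - 14*J (E(J, o) = -14*J + 23 = 23 - 14*J)
O = -2277 (O = (23 - 14*(-7)) - 1*2398 = (23 + 98) - 2398 = 121 - 2398 = -2277)
(-2 - 7*(-3)) - O = (-2 - 7*(-3)) - 1*(-2277) = (-2 + 21) + 2277 = 19 + 2277 = 2296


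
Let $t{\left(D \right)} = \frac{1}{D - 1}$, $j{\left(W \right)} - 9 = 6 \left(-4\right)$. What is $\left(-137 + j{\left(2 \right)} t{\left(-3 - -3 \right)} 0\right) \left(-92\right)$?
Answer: $12604$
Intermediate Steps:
$j{\left(W \right)} = -15$ ($j{\left(W \right)} = 9 + 6 \left(-4\right) = 9 - 24 = -15$)
$t{\left(D \right)} = \frac{1}{-1 + D}$
$\left(-137 + j{\left(2 \right)} t{\left(-3 - -3 \right)} 0\right) \left(-92\right) = \left(-137 + - \frac{15}{-1 - 0} \cdot 0\right) \left(-92\right) = \left(-137 + - \frac{15}{-1 + \left(-3 + 3\right)} 0\right) \left(-92\right) = \left(-137 + - \frac{15}{-1 + 0} \cdot 0\right) \left(-92\right) = \left(-137 + - \frac{15}{-1} \cdot 0\right) \left(-92\right) = \left(-137 + \left(-15\right) \left(-1\right) 0\right) \left(-92\right) = \left(-137 + 15 \cdot 0\right) \left(-92\right) = \left(-137 + 0\right) \left(-92\right) = \left(-137\right) \left(-92\right) = 12604$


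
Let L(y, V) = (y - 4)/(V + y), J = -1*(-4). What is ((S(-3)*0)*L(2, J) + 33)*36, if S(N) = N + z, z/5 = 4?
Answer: 1188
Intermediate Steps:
J = 4
z = 20 (z = 5*4 = 20)
S(N) = 20 + N (S(N) = N + 20 = 20 + N)
L(y, V) = (-4 + y)/(V + y)
((S(-3)*0)*L(2, J) + 33)*36 = (((20 - 3)*0)*((-4 + 2)/(4 + 2)) + 33)*36 = ((17*0)*(-2/6) + 33)*36 = (0*((1/6)*(-2)) + 33)*36 = (0*(-1/3) + 33)*36 = (0 + 33)*36 = 33*36 = 1188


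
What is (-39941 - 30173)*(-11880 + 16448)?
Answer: -320280752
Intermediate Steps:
(-39941 - 30173)*(-11880 + 16448) = -70114*4568 = -320280752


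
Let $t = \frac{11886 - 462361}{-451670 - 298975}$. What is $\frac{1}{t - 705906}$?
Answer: $- \frac{150129}{105976871779} \approx -1.4166 \cdot 10^{-6}$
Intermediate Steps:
$t = \frac{90095}{150129}$ ($t = - \frac{450475}{-750645} = \left(-450475\right) \left(- \frac{1}{750645}\right) = \frac{90095}{150129} \approx 0.60012$)
$\frac{1}{t - 705906} = \frac{1}{\frac{90095}{150129} - 705906} = \frac{1}{- \frac{105976871779}{150129}} = - \frac{150129}{105976871779}$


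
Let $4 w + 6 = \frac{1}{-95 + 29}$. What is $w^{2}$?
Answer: $\frac{157609}{69696} \approx 2.2614$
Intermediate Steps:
$w = - \frac{397}{264}$ ($w = - \frac{3}{2} + \frac{1}{4 \left(-95 + 29\right)} = - \frac{3}{2} + \frac{1}{4 \left(-66\right)} = - \frac{3}{2} + \frac{1}{4} \left(- \frac{1}{66}\right) = - \frac{3}{2} - \frac{1}{264} = - \frac{397}{264} \approx -1.5038$)
$w^{2} = \left(- \frac{397}{264}\right)^{2} = \frac{157609}{69696}$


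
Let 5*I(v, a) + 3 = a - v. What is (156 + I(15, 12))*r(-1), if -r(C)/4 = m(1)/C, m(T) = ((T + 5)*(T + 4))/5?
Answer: 18576/5 ≈ 3715.2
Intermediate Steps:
I(v, a) = -3/5 - v/5 + a/5 (I(v, a) = -3/5 + (a - v)/5 = -3/5 + (-v/5 + a/5) = -3/5 - v/5 + a/5)
m(T) = (4 + T)*(5 + T)/5 (m(T) = ((5 + T)*(4 + T))*(1/5) = ((4 + T)*(5 + T))*(1/5) = (4 + T)*(5 + T)/5)
r(C) = -24/C (r(C) = -4*(4 + (1/5)*1**2 + (9/5)*1)/C = -4*(4 + (1/5)*1 + 9/5)/C = -4*(4 + 1/5 + 9/5)/C = -24/C)
(156 + I(15, 12))*r(-1) = (156 + (-3/5 - 1/5*15 + (1/5)*12))*(-24/(-1)) = (156 + (-3/5 - 3 + 12/5))*(-24*(-1)) = (156 - 6/5)*24 = (774/5)*24 = 18576/5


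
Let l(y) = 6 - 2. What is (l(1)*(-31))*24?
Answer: -2976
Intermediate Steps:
l(y) = 4
(l(1)*(-31))*24 = (4*(-31))*24 = -124*24 = -2976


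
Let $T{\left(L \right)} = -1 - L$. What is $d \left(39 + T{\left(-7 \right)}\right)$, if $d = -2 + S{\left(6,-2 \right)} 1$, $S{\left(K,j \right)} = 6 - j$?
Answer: $270$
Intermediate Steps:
$d = 6$ ($d = -2 + \left(6 - -2\right) 1 = -2 + \left(6 + 2\right) 1 = -2 + 8 \cdot 1 = -2 + 8 = 6$)
$d \left(39 + T{\left(-7 \right)}\right) = 6 \left(39 - -6\right) = 6 \left(39 + \left(-1 + 7\right)\right) = 6 \left(39 + 6\right) = 6 \cdot 45 = 270$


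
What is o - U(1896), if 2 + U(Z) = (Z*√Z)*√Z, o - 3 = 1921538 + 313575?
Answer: -1359698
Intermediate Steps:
o = 2235116 (o = 3 + (1921538 + 313575) = 3 + 2235113 = 2235116)
U(Z) = -2 + Z² (U(Z) = -2 + (Z*√Z)*√Z = -2 + Z^(3/2)*√Z = -2 + Z²)
o - U(1896) = 2235116 - (-2 + 1896²) = 2235116 - (-2 + 3594816) = 2235116 - 1*3594814 = 2235116 - 3594814 = -1359698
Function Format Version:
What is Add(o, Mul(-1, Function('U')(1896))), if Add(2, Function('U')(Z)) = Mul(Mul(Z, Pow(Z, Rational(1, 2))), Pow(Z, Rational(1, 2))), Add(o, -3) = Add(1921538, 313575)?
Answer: -1359698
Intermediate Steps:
o = 2235116 (o = Add(3, Add(1921538, 313575)) = Add(3, 2235113) = 2235116)
Function('U')(Z) = Add(-2, Pow(Z, 2)) (Function('U')(Z) = Add(-2, Mul(Mul(Z, Pow(Z, Rational(1, 2))), Pow(Z, Rational(1, 2)))) = Add(-2, Mul(Pow(Z, Rational(3, 2)), Pow(Z, Rational(1, 2)))) = Add(-2, Pow(Z, 2)))
Add(o, Mul(-1, Function('U')(1896))) = Add(2235116, Mul(-1, Add(-2, Pow(1896, 2)))) = Add(2235116, Mul(-1, Add(-2, 3594816))) = Add(2235116, Mul(-1, 3594814)) = Add(2235116, -3594814) = -1359698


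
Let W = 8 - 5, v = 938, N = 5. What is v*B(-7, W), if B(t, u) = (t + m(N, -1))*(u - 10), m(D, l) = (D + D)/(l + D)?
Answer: 29547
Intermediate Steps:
W = 3
m(D, l) = 2*D/(D + l) (m(D, l) = (2*D)/(D + l) = 2*D/(D + l))
B(t, u) = (-10 + u)*(5/2 + t) (B(t, u) = (t + 2*5/(5 - 1))*(u - 10) = (t + 2*5/4)*(-10 + u) = (t + 2*5*(¼))*(-10 + u) = (t + 5/2)*(-10 + u) = (5/2 + t)*(-10 + u) = (-10 + u)*(5/2 + t))
v*B(-7, W) = 938*(-25 - 10*(-7) + (5/2)*3 - 7*3) = 938*(-25 + 70 + 15/2 - 21) = 938*(63/2) = 29547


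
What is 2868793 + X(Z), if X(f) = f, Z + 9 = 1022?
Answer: 2869806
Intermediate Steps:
Z = 1013 (Z = -9 + 1022 = 1013)
2868793 + X(Z) = 2868793 + 1013 = 2869806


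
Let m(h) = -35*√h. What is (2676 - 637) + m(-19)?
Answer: 2039 - 35*I*√19 ≈ 2039.0 - 152.56*I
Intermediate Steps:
(2676 - 637) + m(-19) = (2676 - 637) - 35*I*√19 = 2039 - 35*I*√19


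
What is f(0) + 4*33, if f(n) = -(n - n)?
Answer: 132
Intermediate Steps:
f(n) = 0 (f(n) = -1*0 = 0)
f(0) + 4*33 = 0 + 4*33 = 0 + 132 = 132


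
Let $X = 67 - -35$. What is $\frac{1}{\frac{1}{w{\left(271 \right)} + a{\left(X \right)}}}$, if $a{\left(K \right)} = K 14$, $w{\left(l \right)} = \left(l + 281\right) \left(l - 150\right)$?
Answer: $68220$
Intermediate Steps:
$w{\left(l \right)} = \left(-150 + l\right) \left(281 + l\right)$ ($w{\left(l \right)} = \left(281 + l\right) \left(-150 + l\right) = \left(-150 + l\right) \left(281 + l\right)$)
$X = 102$ ($X = 67 + 35 = 102$)
$a{\left(K \right)} = 14 K$
$\frac{1}{\frac{1}{w{\left(271 \right)} + a{\left(X \right)}}} = \frac{1}{\frac{1}{\left(-42150 + 271^{2} + 131 \cdot 271\right) + 14 \cdot 102}} = \frac{1}{\frac{1}{\left(-42150 + 73441 + 35501\right) + 1428}} = \frac{1}{\frac{1}{66792 + 1428}} = \frac{1}{\frac{1}{68220}} = 68220$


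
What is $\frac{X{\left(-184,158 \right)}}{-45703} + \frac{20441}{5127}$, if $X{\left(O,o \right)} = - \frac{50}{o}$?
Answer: $\frac{73803114992}{18511223199} \approx 3.9869$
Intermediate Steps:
$\frac{X{\left(-184,158 \right)}}{-45703} + \frac{20441}{5127} = \frac{\left(-50\right) \frac{1}{158}}{-45703} + \frac{20441}{5127} = \left(-50\right) \frac{1}{158} \left(- \frac{1}{45703}\right) + 20441 \cdot \frac{1}{5127} = \left(- \frac{25}{79}\right) \left(- \frac{1}{45703}\right) + \frac{20441}{5127} = \frac{25}{3610537} + \frac{20441}{5127} = \frac{73803114992}{18511223199}$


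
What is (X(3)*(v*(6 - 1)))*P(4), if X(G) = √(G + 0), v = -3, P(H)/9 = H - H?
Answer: 0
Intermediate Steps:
P(H) = 0 (P(H) = 9*(H - H) = 9*0 = 0)
X(G) = √G
(X(3)*(v*(6 - 1)))*P(4) = (√3*(-3*(6 - 1)))*0 = (√3*(-3*5))*0 = (√3*(-15))*0 = -15*√3*0 = 0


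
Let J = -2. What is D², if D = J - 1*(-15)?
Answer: 169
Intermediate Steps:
D = 13 (D = -2 - 1*(-15) = -2 + 15 = 13)
D² = 13² = 169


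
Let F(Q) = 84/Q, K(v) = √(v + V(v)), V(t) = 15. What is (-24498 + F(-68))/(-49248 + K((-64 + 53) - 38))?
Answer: 10255575888/20615607073 + 416487*I*√34/41231214146 ≈ 0.49747 + 5.89e-5*I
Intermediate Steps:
K(v) = √(15 + v) (K(v) = √(v + 15) = √(15 + v))
(-24498 + F(-68))/(-49248 + K((-64 + 53) - 38)) = (-24498 + 84/(-68))/(-49248 + √(15 + ((-64 + 53) - 38))) = (-24498 + 84*(-1/68))/(-49248 + √(15 + (-11 - 38))) = (-24498 - 21/17)/(-49248 + √(15 - 49)) = -416487/(17*(-49248 + √(-34))) = -416487/(17*(-49248 + I*√34))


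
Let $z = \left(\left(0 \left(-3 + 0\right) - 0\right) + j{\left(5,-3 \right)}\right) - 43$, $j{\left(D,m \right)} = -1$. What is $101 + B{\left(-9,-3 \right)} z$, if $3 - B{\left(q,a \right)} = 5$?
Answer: $189$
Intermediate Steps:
$B{\left(q,a \right)} = -2$ ($B{\left(q,a \right)} = 3 - 5 = -2$)
$z = -44$ ($z = \left(\left(0 \left(-3 + 0\right) - 0\right) - 1\right) - 43 = \left(\left(0 \left(-3\right) + 0\right) - 1\right) - 43 = \left(\left(0 + 0\right) - 1\right) - 43 = \left(0 - 1\right) - 43 = -1 - 43 = -44$)
$101 + B{\left(-9,-3 \right)} z = 101 - -88 = 101 + 88 = 189$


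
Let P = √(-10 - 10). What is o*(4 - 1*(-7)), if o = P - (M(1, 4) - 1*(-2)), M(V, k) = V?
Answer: -33 + 22*I*√5 ≈ -33.0 + 49.193*I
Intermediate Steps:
P = 2*I*√5 (P = √(-20) = 2*I*√5 ≈ 4.4721*I)
o = -3 + 2*I*√5 (o = 2*I*√5 - (1 - 1*(-2)) = 2*I*√5 - (1 + 2) = 2*I*√5 - 1*3 = 2*I*√5 - 3 = -3 + 2*I*√5 ≈ -3.0 + 4.4721*I)
o*(4 - 1*(-7)) = (-3 + 2*I*√5)*(4 - 1*(-7)) = (-3 + 2*I*√5)*(4 + 7) = (-3 + 2*I*√5)*11 = -33 + 22*I*√5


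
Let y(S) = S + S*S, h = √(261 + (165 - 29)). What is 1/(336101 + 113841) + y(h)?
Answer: 178626975/449942 + √397 ≈ 416.92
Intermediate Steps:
h = √397 (h = √(261 + 136) = √397 ≈ 19.925)
y(S) = S + S²
1/(336101 + 113841) + y(h) = 1/(336101 + 113841) + √397*(1 + √397) = 1/449942 + √397*(1 + √397)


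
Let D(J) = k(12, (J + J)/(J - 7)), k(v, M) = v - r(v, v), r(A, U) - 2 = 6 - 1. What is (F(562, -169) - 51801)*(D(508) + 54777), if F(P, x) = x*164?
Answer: -4356100294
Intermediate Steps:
r(A, U) = 7 (r(A, U) = 2 + (6 - 1) = 2 + 5 = 7)
k(v, M) = -7 + v (k(v, M) = v - 1*7 = v - 7 = -7 + v)
D(J) = 5 (D(J) = -7 + 12 = 5)
F(P, x) = 164*x
(F(562, -169) - 51801)*(D(508) + 54777) = (164*(-169) - 51801)*(5 + 54777) = (-27716 - 51801)*54782 = -79517*54782 = -4356100294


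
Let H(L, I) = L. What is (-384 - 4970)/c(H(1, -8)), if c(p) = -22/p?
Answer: 2677/11 ≈ 243.36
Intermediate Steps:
(-384 - 4970)/c(H(1, -8)) = (-384 - 4970)/((-22/1)) = -5354/((-22*1)) = -5354/(-22) = -5354*(-1/22) = 2677/11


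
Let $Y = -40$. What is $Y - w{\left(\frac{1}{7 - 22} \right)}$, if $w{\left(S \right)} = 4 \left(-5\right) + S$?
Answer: $- \frac{299}{15} \approx -19.933$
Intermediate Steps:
$w{\left(S \right)} = -20 + S$
$Y - w{\left(\frac{1}{7 - 22} \right)} = -40 - \left(-20 + \frac{1}{7 - 22}\right) = -40 - \left(-20 + \frac{1}{-15}\right) = -40 - \left(-20 - \frac{1}{15}\right) = -40 - - \frac{301}{15} = -40 + \frac{301}{15} = - \frac{299}{15}$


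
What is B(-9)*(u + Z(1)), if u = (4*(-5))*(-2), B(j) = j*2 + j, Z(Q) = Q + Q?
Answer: -1134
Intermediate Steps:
Z(Q) = 2*Q
B(j) = 3*j (B(j) = 2*j + j = 3*j)
u = 40 (u = -20*(-2) = 40)
B(-9)*(u + Z(1)) = (3*(-9))*(40 + 2*1) = -27*(40 + 2) = -27*42 = -1134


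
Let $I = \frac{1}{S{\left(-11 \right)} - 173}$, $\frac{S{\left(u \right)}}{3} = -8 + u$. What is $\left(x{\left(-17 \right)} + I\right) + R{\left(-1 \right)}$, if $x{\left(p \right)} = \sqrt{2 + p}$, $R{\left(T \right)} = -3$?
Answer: $- \frac{691}{230} + i \sqrt{15} \approx -3.0043 + 3.873 i$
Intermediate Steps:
$S{\left(u \right)} = -24 + 3 u$ ($S{\left(u \right)} = 3 \left(-8 + u\right) = -24 + 3 u$)
$I = - \frac{1}{230}$ ($I = \frac{1}{\left(-24 + 3 \left(-11\right)\right) - 173} = \frac{1}{\left(-24 - 33\right) - 173} = \frac{1}{-57 - 173} = \frac{1}{-230} = - \frac{1}{230} \approx -0.0043478$)
$\left(x{\left(-17 \right)} + I\right) + R{\left(-1 \right)} = \left(\sqrt{2 - 17} - \frac{1}{230}\right) - 3 = \left(\sqrt{-15} - \frac{1}{230}\right) - 3 = \left(i \sqrt{15} - \frac{1}{230}\right) - 3 = \left(- \frac{1}{230} + i \sqrt{15}\right) - 3 = - \frac{691}{230} + i \sqrt{15}$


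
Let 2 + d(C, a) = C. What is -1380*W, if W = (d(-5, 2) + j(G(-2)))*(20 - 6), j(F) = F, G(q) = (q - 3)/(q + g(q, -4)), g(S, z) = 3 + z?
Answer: 103040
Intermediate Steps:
d(C, a) = -2 + C
G(q) = (-3 + q)/(-1 + q) (G(q) = (q - 3)/(q + (3 - 4)) = (-3 + q)/(q - 1) = (-3 + q)/(-1 + q))
W = -224/3 (W = ((-2 - 5) + (-3 - 2)/(-1 - 2))*(20 - 6) = (-7 - 5/(-3))*14 = (-7 - ⅓*(-5))*14 = (-7 + 5/3)*14 = -16/3*14 = -224/3 ≈ -74.667)
-1380*W = -1380*(-224)/3 = -1*(-103040) = 103040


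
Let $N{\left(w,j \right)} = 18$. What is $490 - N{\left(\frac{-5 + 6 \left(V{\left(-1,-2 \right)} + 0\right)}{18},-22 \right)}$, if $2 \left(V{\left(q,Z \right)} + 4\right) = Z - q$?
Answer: $472$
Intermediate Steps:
$V{\left(q,Z \right)} = -4 + \frac{Z}{2} - \frac{q}{2}$ ($V{\left(q,Z \right)} = -4 + \frac{Z - q}{2} = -4 + \left(\frac{Z}{2} - \frac{q}{2}\right) = -4 + \frac{Z}{2} - \frac{q}{2}$)
$490 - N{\left(\frac{-5 + 6 \left(V{\left(-1,-2 \right)} + 0\right)}{18},-22 \right)} = 490 - 18 = 472$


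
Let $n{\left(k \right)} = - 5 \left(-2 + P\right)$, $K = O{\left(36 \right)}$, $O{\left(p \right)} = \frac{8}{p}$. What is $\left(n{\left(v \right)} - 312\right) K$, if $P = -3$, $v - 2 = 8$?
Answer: $- \frac{574}{9} \approx -63.778$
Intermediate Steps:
$v = 10$ ($v = 2 + 8 = 10$)
$K = \frac{2}{9}$ ($K = \frac{8}{36} = 8 \cdot \frac{1}{36} = \frac{2}{9} \approx 0.22222$)
$n{\left(k \right)} = 25$ ($n{\left(k \right)} = - 5 \left(-2 - 3\right) = \left(-5\right) \left(-5\right) = 25$)
$\left(n{\left(v \right)} - 312\right) K = \left(25 - 312\right) \frac{2}{9} = \left(-287\right) \frac{2}{9} = - \frac{574}{9}$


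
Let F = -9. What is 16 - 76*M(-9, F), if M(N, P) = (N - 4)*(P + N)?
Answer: -17768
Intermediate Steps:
M(N, P) = (-4 + N)*(N + P)
16 - 76*M(-9, F) = 16 - 76*((-9)**2 - 4*(-9) - 4*(-9) - 9*(-9)) = 16 - 76*(81 + 36 + 36 + 81) = 16 - 76*234 = 16 - 17784 = -17768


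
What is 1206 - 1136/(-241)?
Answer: 291782/241 ≈ 1210.7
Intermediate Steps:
1206 - 1136/(-241) = 1206 - 1136*(-1/241) = 1206 + 1136/241 = 291782/241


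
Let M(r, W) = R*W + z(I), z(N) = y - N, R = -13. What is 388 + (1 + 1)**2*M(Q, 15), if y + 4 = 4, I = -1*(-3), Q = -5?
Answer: -404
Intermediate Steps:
I = 3
y = 0 (y = -4 + 4 = 0)
z(N) = -N (z(N) = 0 - N = -N)
M(r, W) = -3 - 13*W (M(r, W) = -13*W - 1*3 = -13*W - 3 = -3 - 13*W)
388 + (1 + 1)**2*M(Q, 15) = 388 + (1 + 1)**2*(-3 - 13*15) = 388 + 2**2*(-3 - 195) = 388 + 4*(-198) = 388 - 792 = -404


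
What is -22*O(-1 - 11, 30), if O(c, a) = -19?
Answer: 418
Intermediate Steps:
-22*O(-1 - 11, 30) = -22*(-19) = 418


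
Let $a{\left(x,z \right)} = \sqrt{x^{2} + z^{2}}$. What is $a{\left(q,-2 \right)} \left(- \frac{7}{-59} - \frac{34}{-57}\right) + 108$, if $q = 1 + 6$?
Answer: $108 + \frac{2405 \sqrt{53}}{3363} \approx 113.21$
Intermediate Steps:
$q = 7$
$a{\left(q,-2 \right)} \left(- \frac{7}{-59} - \frac{34}{-57}\right) + 108 = \sqrt{7^{2} + \left(-2\right)^{2}} \left(- \frac{7}{-59} - \frac{34}{-57}\right) + 108 = \sqrt{49 + 4} \left(\left(-7\right) \left(- \frac{1}{59}\right) - - \frac{34}{57}\right) + 108 = \sqrt{53} \left(\frac{7}{59} + \frac{34}{57}\right) + 108 = \sqrt{53} \cdot \frac{2405}{3363} + 108 = \frac{2405 \sqrt{53}}{3363} + 108 = 108 + \frac{2405 \sqrt{53}}{3363}$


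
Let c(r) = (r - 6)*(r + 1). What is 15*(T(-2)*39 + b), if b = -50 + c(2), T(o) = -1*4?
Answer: -3270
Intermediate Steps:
T(o) = -4
c(r) = (1 + r)*(-6 + r) (c(r) = (-6 + r)*(1 + r) = (1 + r)*(-6 + r))
b = -62 (b = -50 + (-6 + 2² - 5*2) = -50 + (-6 + 4 - 10) = -50 - 12 = -62)
15*(T(-2)*39 + b) = 15*(-4*39 - 62) = 15*(-156 - 62) = 15*(-218) = -3270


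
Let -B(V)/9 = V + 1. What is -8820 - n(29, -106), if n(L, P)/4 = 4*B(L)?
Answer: -4500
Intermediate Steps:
B(V) = -9 - 9*V (B(V) = -9*(V + 1) = -9*(1 + V) = -9 - 9*V)
n(L, P) = -144 - 144*L (n(L, P) = 4*(4*(-9 - 9*L)) = 4*(-36 - 36*L) = -144 - 144*L)
-8820 - n(29, -106) = -8820 - (-144 - 144*29) = -8820 - (-144 - 4176) = -8820 - 1*(-4320) = -8820 + 4320 = -4500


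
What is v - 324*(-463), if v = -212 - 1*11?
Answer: 149789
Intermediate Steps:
v = -223 (v = -212 - 11 = -223)
v - 324*(-463) = -223 - 324*(-463) = -223 + 150012 = 149789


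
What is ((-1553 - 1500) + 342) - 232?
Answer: -2943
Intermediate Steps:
((-1553 - 1500) + 342) - 232 = (-3053 + 342) - 232 = -2711 - 232 = -2943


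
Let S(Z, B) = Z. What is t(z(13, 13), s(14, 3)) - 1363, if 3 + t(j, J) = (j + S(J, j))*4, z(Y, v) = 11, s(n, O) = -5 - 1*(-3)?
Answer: -1330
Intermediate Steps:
s(n, O) = -2 (s(n, O) = -5 + 3 = -2)
t(j, J) = -3 + 4*J + 4*j (t(j, J) = -3 + (j + J)*4 = -3 + (J + j)*4 = -3 + (4*J + 4*j) = -3 + 4*J + 4*j)
t(z(13, 13), s(14, 3)) - 1363 = (-3 + 4*(-2) + 4*11) - 1363 = (-3 - 8 + 44) - 1363 = 33 - 1363 = -1330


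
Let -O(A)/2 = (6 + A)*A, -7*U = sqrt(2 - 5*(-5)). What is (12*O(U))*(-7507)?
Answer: 4864536/49 - 3243024*sqrt(3)/7 ≈ -7.0316e+5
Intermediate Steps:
U = -3*sqrt(3)/7 (U = -sqrt(2 - 5*(-5))/7 = -sqrt(2 + 25)/7 = -3*sqrt(3)/7 ≈ -0.74231)
O(A) = -2*A*(6 + A) (O(A) = -2*(6 + A)*A = -2*A*(6 + A))
(12*O(U))*(-7507) = (12*(-2*(-3*sqrt(3)/7)*(6 - 3*sqrt(3)/7)))*(-7507) = (12*(6*sqrt(3)*(6 - 3*sqrt(3)/7)/7))*(-7507) = (72*sqrt(3)*(6 - 3*sqrt(3)/7)/7)*(-7507) = -540504*sqrt(3)*(6 - 3*sqrt(3)/7)/7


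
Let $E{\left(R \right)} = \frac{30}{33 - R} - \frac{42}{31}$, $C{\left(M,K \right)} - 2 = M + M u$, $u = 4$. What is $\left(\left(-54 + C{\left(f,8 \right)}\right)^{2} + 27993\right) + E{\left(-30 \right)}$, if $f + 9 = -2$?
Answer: $\frac{25676170}{651} \approx 39441.0$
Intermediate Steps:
$f = -11$ ($f = -9 - 2 = -11$)
$C{\left(M,K \right)} = 2 + 5 M$ ($C{\left(M,K \right)} = 2 + \left(M + M 4\right) = 2 + \left(M + 4 M\right) = 2 + 5 M$)
$E{\left(R \right)} = - \frac{42}{31} + \frac{30}{33 - R}$ ($E{\left(R \right)} = \frac{30}{33 - R} - \frac{42}{31} = - \frac{42}{31} + \frac{30}{33 - R}$)
$\left(\left(-54 + C{\left(f,8 \right)}\right)^{2} + 27993\right) + E{\left(-30 \right)} = \left(\left(-54 + \left(2 + 5 \left(-11\right)\right)\right)^{2} + 27993\right) + \frac{6 \left(76 - -210\right)}{31 \left(-33 - 30\right)} = \left(\left(-54 + \left(2 - 55\right)\right)^{2} + 27993\right) + \frac{6 \left(76 + 210\right)}{31 \left(-63\right)} = \left(\left(-54 - 53\right)^{2} + 27993\right) + \frac{6}{31} \left(- \frac{1}{63}\right) 286 = \left(\left(-107\right)^{2} + 27993\right) - \frac{572}{651} = \left(11449 + 27993\right) - \frac{572}{651} = 39442 - \frac{572}{651} = \frac{25676170}{651}$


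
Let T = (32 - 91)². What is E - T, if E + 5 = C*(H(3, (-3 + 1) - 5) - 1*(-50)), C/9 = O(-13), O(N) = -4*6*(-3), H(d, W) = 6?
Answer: 32802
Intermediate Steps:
O(N) = 72 (O(N) = -24*(-3) = 72)
C = 648 (C = 9*72 = 648)
E = 36283 (E = -5 + 648*(6 - 1*(-50)) = -5 + 648*(6 + 50) = -5 + 648*56 = -5 + 36288 = 36283)
T = 3481 (T = (-59)² = 3481)
E - T = 36283 - 1*3481 = 36283 - 3481 = 32802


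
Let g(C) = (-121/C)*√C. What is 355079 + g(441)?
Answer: 7456538/21 ≈ 3.5507e+5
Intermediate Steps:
g(C) = -121/√C
355079 + g(441) = 355079 - 121/√441 = 355079 - 121*1/21 = 355079 - 121/21 = 7456538/21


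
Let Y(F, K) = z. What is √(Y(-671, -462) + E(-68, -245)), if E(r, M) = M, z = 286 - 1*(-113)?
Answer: √154 ≈ 12.410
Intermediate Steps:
z = 399 (z = 286 + 113 = 399)
Y(F, K) = 399
√(Y(-671, -462) + E(-68, -245)) = √(399 - 245) = √154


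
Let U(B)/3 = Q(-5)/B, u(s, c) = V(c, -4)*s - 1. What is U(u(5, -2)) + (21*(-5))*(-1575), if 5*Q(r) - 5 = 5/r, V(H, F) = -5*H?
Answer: 40516887/245 ≈ 1.6538e+5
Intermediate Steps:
Q(r) = 1 + 1/r (Q(r) = 1 + (5/r)/5 = 1 + 1/r)
u(s, c) = -1 - 5*c*s (u(s, c) = (-5*c)*s - 1 = -5*c*s - 1 = -1 - 5*c*s)
U(B) = 12/(5*B) (U(B) = 3*(((1 - 5)/(-5))/B) = 3*((-⅕*(-4))/B) = 3*(4/(5*B)) = 12/(5*B))
U(u(5, -2)) + (21*(-5))*(-1575) = 12/(5*(-1 - 5*(-2)*5)) + (21*(-5))*(-1575) = 12/(5*(-1 + 50)) - 105*(-1575) = (12/5)/49 + 165375 = (12/5)*(1/49) + 165375 = 12/245 + 165375 = 40516887/245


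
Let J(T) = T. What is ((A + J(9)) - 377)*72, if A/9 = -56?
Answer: -62784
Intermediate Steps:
A = -504 (A = 9*(-56) = -504)
((A + J(9)) - 377)*72 = ((-504 + 9) - 377)*72 = (-495 - 377)*72 = -872*72 = -62784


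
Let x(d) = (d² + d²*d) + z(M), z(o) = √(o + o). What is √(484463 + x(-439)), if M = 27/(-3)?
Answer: √(-83927335 + 3*I*√2) ≈ 0.e-4 + 9161.2*I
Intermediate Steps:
M = -9 (M = 27*(-⅓) = -9)
z(o) = √2*√o (z(o) = √(2*o) = √2*√o)
x(d) = d² + d³ + 3*I*√2 (x(d) = (d² + d²*d) + √2*√(-9) = (d² + d³) + √2*(3*I) = (d² + d³) + 3*I*√2 = d² + d³ + 3*I*√2)
√(484463 + x(-439)) = √(484463 + ((-439)² + (-439)³ + 3*I*√2)) = √(484463 + (192721 - 84604519 + 3*I*√2)) = √(484463 + (-84411798 + 3*I*√2)) = √(-83927335 + 3*I*√2)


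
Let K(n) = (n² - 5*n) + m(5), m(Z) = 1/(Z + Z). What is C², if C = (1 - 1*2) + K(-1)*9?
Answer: 290521/100 ≈ 2905.2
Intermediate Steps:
m(Z) = 1/(2*Z)
K(n) = ⅒ + n² - 5*n (K(n) = (n² - 5*n) + (½)/5 = (n² - 5*n) + (½)*(⅕) = (n² - 5*n) + ⅒ = ⅒ + n² - 5*n)
C = 539/10 (C = (1 - 1*2) + (⅒ + (-1)² - 5*(-1))*9 = (1 - 2) + (⅒ + 1 + 5)*9 = -1 + (61/10)*9 = -1 + 549/10 = 539/10 ≈ 53.900)
C² = (539/10)² = 290521/100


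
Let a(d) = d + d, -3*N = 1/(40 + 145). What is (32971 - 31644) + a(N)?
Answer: 736483/555 ≈ 1327.0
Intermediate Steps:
N = -1/555 (N = -1/(3*(40 + 145)) = -⅓/185 = -⅓*1/185 = -1/555 ≈ -0.0018018)
a(d) = 2*d
(32971 - 31644) + a(N) = (32971 - 31644) + 2*(-1/555) = 1327 - 2/555 = 736483/555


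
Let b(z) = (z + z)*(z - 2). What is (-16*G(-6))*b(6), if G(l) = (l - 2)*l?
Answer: -36864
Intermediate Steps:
G(l) = l*(-2 + l) (G(l) = (-2 + l)*l = l*(-2 + l))
b(z) = 2*z*(-2 + z) (b(z) = (2*z)*(-2 + z) = 2*z*(-2 + z))
(-16*G(-6))*b(6) = (-(-96)*(-2 - 6))*(2*6*(-2 + 6)) = (-(-96)*(-8))*(2*6*4) = -16*48*48 = -768*48 = -36864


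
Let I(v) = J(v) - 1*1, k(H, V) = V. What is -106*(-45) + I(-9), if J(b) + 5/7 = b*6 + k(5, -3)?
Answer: 32979/7 ≈ 4711.3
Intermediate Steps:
J(b) = -26/7 + 6*b (J(b) = -5/7 + (b*6 - 3) = -5/7 + (6*b - 3) = -5/7 + (-3 + 6*b) = -26/7 + 6*b)
I(v) = -33/7 + 6*v (I(v) = (-26/7 + 6*v) - 1*1 = (-26/7 + 6*v) - 1 = -33/7 + 6*v)
-106*(-45) + I(-9) = -106*(-45) + (-33/7 + 6*(-9)) = 4770 + (-33/7 - 54) = 4770 - 411/7 = 32979/7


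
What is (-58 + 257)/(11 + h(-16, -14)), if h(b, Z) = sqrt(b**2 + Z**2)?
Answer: -2189/331 + 398*sqrt(113)/331 ≈ 6.1686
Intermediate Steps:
h(b, Z) = sqrt(Z**2 + b**2)
(-58 + 257)/(11 + h(-16, -14)) = (-58 + 257)/(11 + sqrt((-14)**2 + (-16)**2)) = 199/(11 + sqrt(196 + 256)) = 199/(11 + sqrt(452)) = 199/(11 + 2*sqrt(113))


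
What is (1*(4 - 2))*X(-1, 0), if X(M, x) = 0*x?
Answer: 0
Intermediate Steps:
X(M, x) = 0
(1*(4 - 2))*X(-1, 0) = (1*(4 - 2))*0 = (1*2)*0 = 2*0 = 0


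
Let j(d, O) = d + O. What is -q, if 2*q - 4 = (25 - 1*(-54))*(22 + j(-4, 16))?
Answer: -1345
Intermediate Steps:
j(d, O) = O + d
q = 1345 (q = 2 + ((25 - 1*(-54))*(22 + (16 - 4)))/2 = 2 + ((25 + 54)*(22 + 12))/2 = 2 + (79*34)/2 = 2 + (½)*2686 = 2 + 1343 = 1345)
-q = -1*1345 = -1345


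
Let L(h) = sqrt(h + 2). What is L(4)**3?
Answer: 6*sqrt(6) ≈ 14.697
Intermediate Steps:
L(h) = sqrt(2 + h)
L(4)**3 = (sqrt(2 + 4))**3 = (sqrt(6))**3 = 6*sqrt(6)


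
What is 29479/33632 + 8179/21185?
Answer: 899588743/712493920 ≈ 1.2626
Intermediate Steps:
29479/33632 + 8179/21185 = 899588743/712493920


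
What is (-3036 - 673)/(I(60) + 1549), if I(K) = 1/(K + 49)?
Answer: -404281/168842 ≈ -2.3944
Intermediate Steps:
I(K) = 1/(49 + K)
(-3036 - 673)/(I(60) + 1549) = (-3036 - 673)/(1/(49 + 60) + 1549) = -3709/(1/109 + 1549) = -3709/168842/109 = -3709*109/168842 = -404281/168842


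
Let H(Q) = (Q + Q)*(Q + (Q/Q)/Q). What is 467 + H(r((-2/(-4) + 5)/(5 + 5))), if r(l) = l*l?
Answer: 37534641/80000 ≈ 469.18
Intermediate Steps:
r(l) = l**2
H(Q) = 2*Q*(Q + 1/Q) (H(Q) = (2*Q)*(Q + 1/Q) = 2*Q*(Q + 1/Q))
467 + H(r((-2/(-4) + 5)/(5 + 5))) = 467 + (2 + 2*(((-2/(-4) + 5)/(5 + 5))**2)**2) = 467 + (2 + 2*(((-2*(-1/4) + 5)/10)**2)**2) = 467 + (2 + 2*(((1/2 + 5)*(1/10))**2)**2) = 467 + (2 + 2*(((11/2)*(1/10))**2)**2) = 467 + (2 + 2*((11/20)**2)**2) = 467 + (2 + 2*(121/400)**2) = 467 + (2 + 2*(14641/160000)) = 467 + (2 + 14641/80000) = 467 + 174641/80000 = 37534641/80000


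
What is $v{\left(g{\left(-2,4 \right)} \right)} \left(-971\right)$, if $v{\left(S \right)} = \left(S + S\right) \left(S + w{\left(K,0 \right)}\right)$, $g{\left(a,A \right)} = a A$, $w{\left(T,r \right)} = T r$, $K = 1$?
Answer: $-124288$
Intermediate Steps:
$g{\left(a,A \right)} = A a$
$v{\left(S \right)} = 2 S^{2}$ ($v{\left(S \right)} = \left(S + S\right) \left(S + 1 \cdot 0\right) = 2 S \left(S + 0\right) = 2 S S = 2 S^{2}$)
$v{\left(g{\left(-2,4 \right)} \right)} \left(-971\right) = 2 \left(4 \left(-2\right)\right)^{2} \left(-971\right) = 2 \left(-8\right)^{2} \left(-971\right) = 2 \cdot 64 \left(-971\right) = 128 \left(-971\right) = -124288$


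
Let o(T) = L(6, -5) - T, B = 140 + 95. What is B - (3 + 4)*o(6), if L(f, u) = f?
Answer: 235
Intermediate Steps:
B = 235
o(T) = 6 - T
B - (3 + 4)*o(6) = 235 - (3 + 4)*(6 - 1*6) = 235 - 7*(6 - 6) = 235 - 7*0 = 235 - 1*0 = 235 + 0 = 235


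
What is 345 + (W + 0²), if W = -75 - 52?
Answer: 218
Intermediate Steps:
W = -127
345 + (W + 0²) = 345 + (-127 + 0²) = 345 + (-127 + 0) = 345 - 127 = 218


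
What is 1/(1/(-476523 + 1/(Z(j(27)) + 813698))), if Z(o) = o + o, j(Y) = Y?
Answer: -387771544295/813752 ≈ -4.7652e+5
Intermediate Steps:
Z(o) = 2*o
1/(1/(-476523 + 1/(Z(j(27)) + 813698))) = 1/(1/(-476523 + 1/(2*27 + 813698))) = 1/(1/(-476523 + 1/(54 + 813698))) = 1/(1/(-476523 + 1/813752)) = 1/(1/(-387771544295/813752)) = 1/(-813752/387771544295) = -387771544295/813752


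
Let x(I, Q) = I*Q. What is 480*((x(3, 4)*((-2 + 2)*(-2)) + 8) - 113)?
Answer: -50400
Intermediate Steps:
480*((x(3, 4)*((-2 + 2)*(-2)) + 8) - 113) = 480*(((3*4)*((-2 + 2)*(-2)) + 8) - 113) = 480*((12*(0*(-2)) + 8) - 113) = 480*((12*0 + 8) - 113) = 480*((0 + 8) - 113) = 480*(8 - 113) = 480*(-105) = -50400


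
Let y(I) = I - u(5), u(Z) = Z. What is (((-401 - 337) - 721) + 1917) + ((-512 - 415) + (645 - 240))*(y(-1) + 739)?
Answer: -382168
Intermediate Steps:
y(I) = -5 + I (y(I) = I - 1*5 = I - 5 = -5 + I)
(((-401 - 337) - 721) + 1917) + ((-512 - 415) + (645 - 240))*(y(-1) + 739) = (((-401 - 337) - 721) + 1917) + ((-512 - 415) + (645 - 240))*((-5 - 1) + 739) = ((-738 - 721) + 1917) + (-927 + 405)*(-6 + 739) = (-1459 + 1917) - 522*733 = 458 - 382626 = -382168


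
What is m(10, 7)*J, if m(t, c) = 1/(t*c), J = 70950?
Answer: 7095/7 ≈ 1013.6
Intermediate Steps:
m(t, c) = 1/(c*t)
m(10, 7)*J = (1/(7*10))*70950 = ((1/7)*(1/10))*70950 = (1/70)*70950 = 7095/7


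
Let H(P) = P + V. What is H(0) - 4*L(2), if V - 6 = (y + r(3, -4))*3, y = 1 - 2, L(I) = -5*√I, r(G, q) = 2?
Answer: 9 + 20*√2 ≈ 37.284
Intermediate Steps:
y = -1
V = 9 (V = 6 + (-1 + 2)*3 = 6 + 1*3 = 6 + 3 = 9)
H(P) = 9 + P (H(P) = P + 9 = 9 + P)
H(0) - 4*L(2) = (9 + 0) - (-20)*√2 = 9 + 20*√2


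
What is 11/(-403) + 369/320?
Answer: 145187/128960 ≈ 1.1258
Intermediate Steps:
11/(-403) + 369/320 = 11*(-1/403) + 369*(1/320) = -11/403 + 369/320 = 145187/128960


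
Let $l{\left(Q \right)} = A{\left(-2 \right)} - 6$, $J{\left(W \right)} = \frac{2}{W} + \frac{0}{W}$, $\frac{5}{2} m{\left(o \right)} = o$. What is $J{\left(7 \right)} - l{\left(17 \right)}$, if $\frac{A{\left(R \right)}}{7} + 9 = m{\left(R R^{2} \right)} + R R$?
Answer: $\frac{2229}{35} \approx 63.686$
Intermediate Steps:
$m{\left(o \right)} = \frac{2 o}{5}$
$A{\left(R \right)} = -63 + 7 R^{2} + \frac{14 R^{3}}{5}$ ($A{\left(R \right)} = -63 + 7 \left(\frac{2 R R^{2}}{5} + R R\right) = -63 + 7 \left(\frac{2 R^{3}}{5} + R^{2}\right) = -63 + 7 \left(R^{2} + \frac{2 R^{3}}{5}\right) = -63 + \left(7 R^{2} + \frac{14 R^{3}}{5}\right) = -63 + 7 R^{2} + \frac{14 R^{3}}{5}$)
$J{\left(W \right)} = \frac{2}{W}$ ($J{\left(W \right)} = \frac{2}{W} + 0 = \frac{2}{W}$)
$l{\left(Q \right)} = - \frac{317}{5}$ ($l{\left(Q \right)} = \left(-63 + 7 \left(-2\right)^{2} + \frac{14 \left(-2\right)^{3}}{5}\right) - 6 = \left(-63 + 7 \cdot 4 + \frac{14}{5} \left(-8\right)\right) - 6 = \left(-63 + 28 - \frac{112}{5}\right) - 6 = - \frac{287}{5} - 6 = - \frac{317}{5}$)
$J{\left(7 \right)} - l{\left(17 \right)} = \frac{2}{7} - - \frac{317}{5} = 2 \cdot \frac{1}{7} + \frac{317}{5} = \frac{2}{7} + \frac{317}{5} = \frac{2229}{35}$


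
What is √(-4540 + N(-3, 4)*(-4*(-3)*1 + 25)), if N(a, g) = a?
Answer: I*√4651 ≈ 68.198*I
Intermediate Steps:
√(-4540 + N(-3, 4)*(-4*(-3)*1 + 25)) = √(-4540 - 3*(-4*(-3)*1 + 25)) = √(-4540 - 3*(12*1 + 25)) = √(-4540 - 3*(12 + 25)) = √(-4540 - 3*37) = √(-4540 - 111) = √(-4651) = I*√4651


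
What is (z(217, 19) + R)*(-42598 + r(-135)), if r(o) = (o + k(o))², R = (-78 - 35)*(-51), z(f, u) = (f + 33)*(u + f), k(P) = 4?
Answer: -1647376431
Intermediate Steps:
z(f, u) = (33 + f)*(f + u)
R = 5763 (R = -113*(-51) = 5763)
r(o) = (4 + o)² (r(o) = (o + 4)² = (4 + o)²)
(z(217, 19) + R)*(-42598 + r(-135)) = ((217² + 33*217 + 33*19 + 217*19) + 5763)*(-42598 + (4 - 135)²) = ((47089 + 7161 + 627 + 4123) + 5763)*(-42598 + (-131)²) = (59000 + 5763)*(-42598 + 17161) = 64763*(-25437) = -1647376431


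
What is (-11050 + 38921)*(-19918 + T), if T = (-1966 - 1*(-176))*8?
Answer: -954247298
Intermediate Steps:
T = -14320 (T = (-1966 + 176)*8 = -1790*8 = -14320)
(-11050 + 38921)*(-19918 + T) = (-11050 + 38921)*(-19918 - 14320) = 27871*(-34238) = -954247298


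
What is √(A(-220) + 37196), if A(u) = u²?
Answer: 2*√21399 ≈ 292.57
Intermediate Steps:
√(A(-220) + 37196) = √((-220)² + 37196) = √(48400 + 37196) = √85596 = 2*√21399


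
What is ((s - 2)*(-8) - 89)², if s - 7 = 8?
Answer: 37249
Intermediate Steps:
s = 15 (s = 7 + 8 = 15)
((s - 2)*(-8) - 89)² = ((15 - 2)*(-8) - 89)² = (13*(-8) - 89)² = (-104 - 89)² = (-193)² = 37249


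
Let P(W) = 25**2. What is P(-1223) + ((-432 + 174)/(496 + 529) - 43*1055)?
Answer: -45858758/1025 ≈ -44740.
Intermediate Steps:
P(W) = 625
P(-1223) + ((-432 + 174)/(496 + 529) - 43*1055) = 625 + ((-432 + 174)/(496 + 529) - 43*1055) = 625 + (-258/1025 - 45365) = 625 - 46499383/1025 = -45858758/1025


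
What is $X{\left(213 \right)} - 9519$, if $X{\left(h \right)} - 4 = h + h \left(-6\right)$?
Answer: $-10580$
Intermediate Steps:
$X{\left(h \right)} = 4 - 5 h$ ($X{\left(h \right)} = 4 + \left(h + h \left(-6\right)\right) = 4 + \left(h - 6 h\right) = 4 - 5 h$)
$X{\left(213 \right)} - 9519 = \left(4 - 1065\right) - 9519 = -1061 - 9519 = -10580$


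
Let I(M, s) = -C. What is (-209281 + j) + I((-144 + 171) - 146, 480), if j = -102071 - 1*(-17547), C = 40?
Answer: -293845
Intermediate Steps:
I(M, s) = -40 (I(M, s) = -1*40 = -40)
j = -84524 (j = -102071 + 17547 = -84524)
(-209281 + j) + I((-144 + 171) - 146, 480) = (-209281 - 84524) - 40 = -293805 - 40 = -293845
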